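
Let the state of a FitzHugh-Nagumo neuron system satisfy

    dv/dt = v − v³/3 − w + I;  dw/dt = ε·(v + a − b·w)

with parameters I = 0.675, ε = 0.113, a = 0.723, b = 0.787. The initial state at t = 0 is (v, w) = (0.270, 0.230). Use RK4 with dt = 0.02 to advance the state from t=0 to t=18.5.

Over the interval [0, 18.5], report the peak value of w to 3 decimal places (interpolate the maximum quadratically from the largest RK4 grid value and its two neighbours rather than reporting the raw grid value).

t=0.000: state=(0.270, 0.230)
step 1 (dt=0.02): k1=(0.708, 0.092), k2=(0.714, 0.092), k3=(0.714, 0.092), k4=(0.720, 0.093); state += dt/6·(k1+2k2+2k3+k4)
t=0.020: state=(0.284, 0.232)
t=0.040: state=(0.299, 0.234)
t=0.060: state=(0.314, 0.236)
continuing one RK4 step at a time; state shown every 50 steps (Δt=1):
t=1.000: state=(1.191, 0.366)
t=2.000: state=(1.710, 0.578)
t=3.000: state=(1.709, 0.793)
t=4.000: state=(1.617, 0.984)
t=5.000: state=(1.511, 1.148)
t=6.000: state=(1.395, 1.285)
t=7.000: state=(1.268, 1.398)
t=8.000: state=(1.122, 1.487)
t=9.000: state=(0.939, 1.550)
t=10.000: state=(0.675, 1.584)
t=11.000: state=(0.183, 1.577)
t=12.000: state=(-0.949, 1.486)
t=13.000: state=(-1.881, 1.272)
t=14.000: state=(-1.914, 1.034)
t=15.000: state=(-1.837, 0.821)
t=16.000: state=(-1.754, 0.636)
t=17.000: state=(-1.670, 0.475)
t=18.000: state=(-1.587, 0.336)
t=18.500: state=(-1.545, 0.275)
largest grid value and its neighbours: w(10.360)=1.58782, w(10.380)=1.58784, w(10.400)=1.58783
parabola through these three points peaks at t≈10.387 with w≈1.58784

max w = 1.588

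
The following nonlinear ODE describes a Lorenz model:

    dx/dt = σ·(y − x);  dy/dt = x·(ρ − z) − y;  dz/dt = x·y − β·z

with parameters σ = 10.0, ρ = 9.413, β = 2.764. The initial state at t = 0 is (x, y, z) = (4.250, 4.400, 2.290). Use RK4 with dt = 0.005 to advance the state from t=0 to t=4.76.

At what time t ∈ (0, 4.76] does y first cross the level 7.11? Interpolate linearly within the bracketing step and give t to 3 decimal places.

t = 0.117

t=0.000: state=(4.250, 4.400, 2.290)
step 1 (dt=0.005): k1=(1.500, 25.873, 12.370), k2=(2.109, 25.703, 12.577), k3=(2.090, 25.712, 12.580), k4=(2.681, 25.551, 12.790); state += dt/6·(k1+2k2+2k3+k4)
t=0.005: state=(4.260, 4.529, 2.353)
t=0.010: state=(4.277, 4.656, 2.418)
t=0.015: state=(4.298, 4.781, 2.485)
t=0.115: state=(5.469, 7.069, 4.438)
next step: t=0.120: state=(5.549, 7.168, 4.572) — y has crossed 7.11
linear interpolation between t=0.115 (7.06852) and t=0.120 (7.16812) → t≈0.117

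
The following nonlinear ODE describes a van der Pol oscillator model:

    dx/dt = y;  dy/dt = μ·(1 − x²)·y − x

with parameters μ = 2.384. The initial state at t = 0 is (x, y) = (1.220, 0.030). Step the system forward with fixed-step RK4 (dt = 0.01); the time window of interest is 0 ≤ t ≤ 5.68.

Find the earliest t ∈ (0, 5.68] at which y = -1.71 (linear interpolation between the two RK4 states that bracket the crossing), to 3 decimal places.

t=0.000: state=(1.220, 0.030)
step 1 (dt=0.01): k1=(0.030, -1.255), k2=(0.024, -1.248), k3=(0.024, -1.248), k4=(0.018, -1.241); state += dt/6·(k1+2k2+2k3+k4)
t=0.010: state=(1.220, 0.018)
t=0.020: state=(1.220, 0.005)
t=0.030: state=(1.220, -0.007)
continuing one RK4 step at a time; state shown every 20 steps (Δt=0.2):
t=0.200: state=(1.203, -0.194)
t=0.400: state=(1.145, -0.377)
t=0.600: state=(1.052, -0.552)
t=0.800: state=(0.923, -0.757)
t=1.000: state=(0.744, -1.054)
t=1.200: state=(0.488, -1.555)
t=1.240: state=(0.423, -1.695)
next step: t=1.250: state=(0.406, -1.733) — y has crossed -1.71
linear interpolation between t=1.240 (-1.69545) and t=1.250 (-1.73345) → t≈1.244

t = 1.244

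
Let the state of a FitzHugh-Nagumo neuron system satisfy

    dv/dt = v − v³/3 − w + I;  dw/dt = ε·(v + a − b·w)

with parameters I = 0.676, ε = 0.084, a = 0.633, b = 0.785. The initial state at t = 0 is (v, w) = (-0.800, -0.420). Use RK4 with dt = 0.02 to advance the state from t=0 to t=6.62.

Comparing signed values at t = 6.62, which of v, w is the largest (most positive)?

t=0.000: state=(-0.800, -0.420)
step 1 (dt=0.02): k1=(0.467, 0.014), k2=(0.468, 0.014), k3=(0.468, 0.014), k4=(0.470, 0.014); state += dt/6·(k1+2k2+2k3+k4)
t=0.020: state=(-0.791, -0.420)
t=0.040: state=(-0.781, -0.419)
t=0.060: state=(-0.772, -0.419)
continuing one RK4 step at a time; state shown every 25 steps (Δt=0.5):
t=0.500: state=(-0.539, -0.408)
t=1.000: state=(-0.177, -0.384)
t=1.500: state=(0.384, -0.342)
t=2.000: state=(1.165, -0.273)
t=2.500: state=(1.776, -0.176)
t=3.000: state=(1.976, -0.065)
t=3.500: state=(1.996, 0.045)
t=4.000: state=(1.972, 0.152)
t=4.500: state=(1.939, 0.254)
t=5.000: state=(1.904, 0.351)
t=5.500: state=(1.868, 0.444)
t=6.000: state=(1.832, 0.532)
t=6.500: state=(1.795, 0.616)
t=6.620: state=(1.786, 0.636)
compare at T: v=1.786, w=0.636

largest component: v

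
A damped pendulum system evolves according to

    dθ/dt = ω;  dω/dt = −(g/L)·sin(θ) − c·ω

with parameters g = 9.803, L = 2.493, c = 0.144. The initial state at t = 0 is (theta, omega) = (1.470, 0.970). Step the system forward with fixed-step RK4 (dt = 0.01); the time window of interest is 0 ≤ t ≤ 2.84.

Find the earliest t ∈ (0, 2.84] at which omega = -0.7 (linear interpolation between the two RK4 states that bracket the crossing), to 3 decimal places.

t=0.000: state=(1.470, 0.970)
step 1 (dt=0.01): k1=(0.970, -4.052), k2=(0.950, -4.051), k3=(0.950, -4.051), k4=(0.929, -4.050); state += dt/6·(k1+2k2+2k3+k4)
t=0.010: state=(1.479, 0.929)
t=0.020: state=(1.489, 0.889)
t=0.030: state=(1.497, 0.849)
continuing one RK4 step at a time; state shown every 10 steps (Δt=0.1):
t=0.100: state=(1.547, 0.567)
t=0.200: state=(1.583, 0.168)
t=0.300: state=(1.581, -0.225)
t=0.400: state=(1.539, -0.612)
t=0.420: state=(1.526, -0.689)
next step: t=0.430: state=(1.519, -0.727) — omega has crossed -0.7
linear interpolation between t=0.420 (-0.68860) and t=0.430 (-0.72686) → t≈0.423

t = 0.423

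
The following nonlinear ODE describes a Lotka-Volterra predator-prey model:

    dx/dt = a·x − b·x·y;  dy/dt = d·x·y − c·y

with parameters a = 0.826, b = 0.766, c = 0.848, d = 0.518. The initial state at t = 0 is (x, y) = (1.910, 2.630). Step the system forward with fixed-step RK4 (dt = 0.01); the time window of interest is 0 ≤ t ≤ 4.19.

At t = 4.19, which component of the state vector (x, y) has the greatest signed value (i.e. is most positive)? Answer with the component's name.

largest component: x

t=0.000: state=(1.910, 2.630)
step 1 (dt=0.01): k1=(-2.270, 0.372), k2=(-2.259, 0.357), k3=(-2.259, 0.357), k4=(-2.248, 0.342); state += dt/6·(k1+2k2+2k3+k4)
t=0.010: state=(1.887, 2.634)
t=0.020: state=(1.865, 2.637)
t=0.030: state=(1.843, 2.640)
continuing one RK4 step at a time; state shown every 20 steps (Δt=0.2):
t=0.200: state=(1.502, 2.647)
t=0.400: state=(1.187, 2.566)
t=0.600: state=(0.955, 2.418)
t=0.800: state=(0.789, 2.233)
t=1.000: state=(0.671, 2.032)
t=1.200: state=(0.589, 1.830)
t=1.400: state=(0.533, 1.637)
t=1.600: state=(0.496, 1.457)
t=1.800: state=(0.474, 1.293)
t=2.000: state=(0.464, 1.145)
t=2.200: state=(0.464, 1.014)
t=2.400: state=(0.473, 0.899)
t=2.600: state=(0.490, 0.797)
t=2.800: state=(0.515, 0.709)
t=3.000: state=(0.549, 0.632)
t=3.200: state=(0.590, 0.566)
t=3.400: state=(0.642, 0.509)
t=3.600: state=(0.703, 0.460)
t=3.800: state=(0.775, 0.419)
t=4.000: state=(0.860, 0.385)
t=4.190: state=(0.953, 0.359)
compare at T: x=0.953, y=0.359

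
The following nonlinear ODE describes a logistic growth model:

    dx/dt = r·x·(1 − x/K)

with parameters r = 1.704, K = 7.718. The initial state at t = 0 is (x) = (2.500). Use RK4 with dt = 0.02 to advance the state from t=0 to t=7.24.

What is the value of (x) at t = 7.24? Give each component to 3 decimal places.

(x) = (7.718)

t=0.000: state=(2.500)
step 1 (dt=0.02): k1=(2.880), k2=(2.897), k3=(2.897), k4=(2.914); state += dt/6·(k1+2k2+2k3+k4)
t=0.020: state=(2.558)
t=0.040: state=(2.617)
t=0.060: state=(2.676)
continuing one RK4 step at a time; state shown every 25 steps (Δt=0.5):
t=0.500: state=(4.083)
t=1.000: state=(5.594)
t=1.500: state=(6.642)
t=2.000: state=(7.219)
t=2.500: state=(7.497)
t=3.000: state=(7.622)
t=3.500: state=(7.677)
t=4.000: state=(7.700)
t=4.500: state=(7.710)
t=5.000: state=(7.715)
t=5.500: state=(7.717)
t=6.000: state=(7.717)
t=6.500: state=(7.718)
t=7.000: state=(7.718)
t=7.240: state=(7.718)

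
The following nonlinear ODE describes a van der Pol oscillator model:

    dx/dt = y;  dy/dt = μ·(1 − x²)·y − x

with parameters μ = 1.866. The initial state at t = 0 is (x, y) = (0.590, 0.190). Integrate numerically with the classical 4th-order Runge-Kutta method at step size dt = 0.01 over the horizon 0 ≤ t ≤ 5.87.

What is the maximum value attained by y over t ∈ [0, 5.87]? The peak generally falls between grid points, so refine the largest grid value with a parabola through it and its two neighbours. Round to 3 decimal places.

t=0.000: state=(0.590, 0.190)
step 1 (dt=0.01): k1=(0.190, -0.359), k2=(0.188, -0.362), k3=(0.188, -0.362), k4=(0.186, -0.366); state += dt/6·(k1+2k2+2k3+k4)
t=0.010: state=(0.592, 0.186)
t=0.020: state=(0.594, 0.183)
t=0.030: state=(0.596, 0.179)
continuing one RK4 step at a time; state shown every 20 steps (Δt=0.2):
t=0.200: state=(0.620, 0.104)
t=0.400: state=(0.630, -0.010)
t=0.600: state=(0.614, -0.153)
t=0.800: state=(0.566, -0.329)
t=1.000: state=(0.479, -0.553)
t=1.200: state=(0.340, -0.851)
t=1.400: state=(0.131, -1.267)
t=1.600: state=(-0.177, -1.834)
t=1.800: state=(-0.606, -2.423)
t=2.000: state=(-1.111, -2.480)
t=2.200: state=(-1.532, -1.615)
t=2.400: state=(-1.748, -0.601)
t=2.600: state=(-1.803, -0.022)
t=2.800: state=(-1.778, 0.235)
t=3.000: state=(-1.718, 0.354)
t=3.200: state=(-1.640, 0.424)
t=3.400: state=(-1.549, 0.482)
t=3.600: state=(-1.447, 0.544)
t=3.800: state=(-1.331, 0.621)
t=4.000: state=(-1.197, 0.724)
t=4.200: state=(-1.038, 0.874)
t=4.400: state=(-0.842, 1.104)
t=4.600: state=(-0.587, 1.479)
t=4.800: state=(-0.234, 2.104)
t=5.000: state=(0.276, 3.033)
t=5.200: state=(0.963, 3.651)
t=5.400: state=(1.613, 2.547)
t=5.600: state=(1.942, 0.853)
t=5.800: state=(2.018, 0.041)
t=5.870: state=(2.016, -0.089)
largest grid value and its neighbours: y(5.180)=3.64989, y(5.190)=3.65278, y(5.200)=3.65070
parabola through these three points peaks at t≈5.191 with y≈3.65280

max y = 3.653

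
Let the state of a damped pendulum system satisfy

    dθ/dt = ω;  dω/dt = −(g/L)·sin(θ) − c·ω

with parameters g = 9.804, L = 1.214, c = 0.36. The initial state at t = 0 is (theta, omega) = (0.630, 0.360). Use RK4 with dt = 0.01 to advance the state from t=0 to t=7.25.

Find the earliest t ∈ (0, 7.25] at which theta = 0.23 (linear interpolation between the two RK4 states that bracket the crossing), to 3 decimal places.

t=0.000: state=(0.630, 0.360)
step 1 (dt=0.01): k1=(0.360, -4.887), k2=(0.336, -4.890), k3=(0.336, -4.890), k4=(0.311, -4.892); state += dt/6·(k1+2k2+2k3+k4)
t=0.010: state=(0.633, 0.311)
t=0.020: state=(0.636, 0.262)
t=0.030: state=(0.639, 0.213)
continuing one RK4 step at a time; state shown every 25 steps (Δt=0.25):
t=0.250: state=(0.571, -0.799)
t=0.500: state=(0.266, -1.535)
t=0.520: state=(0.235, -1.564)
next step: t=0.530: state=(0.219, -1.576) — theta has crossed 0.23
linear interpolation between t=0.520 (0.23494) and t=0.530 (0.21924) → t≈0.523

t = 0.523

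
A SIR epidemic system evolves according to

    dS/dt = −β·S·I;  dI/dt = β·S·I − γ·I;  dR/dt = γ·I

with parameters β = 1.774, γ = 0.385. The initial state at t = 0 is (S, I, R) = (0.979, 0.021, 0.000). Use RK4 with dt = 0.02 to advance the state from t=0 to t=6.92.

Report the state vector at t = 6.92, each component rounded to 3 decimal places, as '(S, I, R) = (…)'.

t=0.000: state=(0.979, 0.021, 0.000)
step 1 (dt=0.02): k1=(-0.036, 0.028, 0.008), k2=(-0.037, 0.029, 0.008), k3=(-0.037, 0.029, 0.008), k4=(-0.037, 0.029, 0.008); state += dt/6·(k1+2k2+2k3+k4)
t=0.020: state=(0.978, 0.022, 0.000)
t=0.040: state=(0.978, 0.022, 0.000)
t=0.060: state=(0.977, 0.023, 0.001)
continuing one RK4 step at a time; state shown every 25 steps (Δt=0.5):
t=0.500: state=(0.953, 0.041, 0.006)
t=1.000: state=(0.906, 0.077, 0.017)
t=1.500: state=(0.826, 0.137, 0.037)
t=2.000: state=(0.705, 0.224, 0.071)
t=2.500: state=(0.553, 0.323, 0.124)
t=3.000: state=(0.399, 0.406, 0.195)
t=3.500: state=(0.272, 0.450, 0.278)
t=4.000: state=(0.182, 0.453, 0.365)
t=4.500: state=(0.123, 0.427, 0.450)
t=5.000: state=(0.086, 0.386, 0.529)
t=5.500: state=(0.062, 0.339, 0.599)
t=6.000: state=(0.047, 0.294, 0.659)
t=6.500: state=(0.037, 0.251, 0.712)
t=6.920: state=(0.031, 0.219, 0.750)

(S, I, R) = (0.031, 0.219, 0.750)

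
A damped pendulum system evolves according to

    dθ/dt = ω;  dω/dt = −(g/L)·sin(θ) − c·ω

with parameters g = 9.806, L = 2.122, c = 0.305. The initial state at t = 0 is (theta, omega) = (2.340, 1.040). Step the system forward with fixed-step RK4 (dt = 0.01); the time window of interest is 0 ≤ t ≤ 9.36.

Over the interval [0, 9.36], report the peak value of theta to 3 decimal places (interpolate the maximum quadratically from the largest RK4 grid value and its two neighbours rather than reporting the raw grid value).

t=0.000: state=(2.340, 1.040)
step 1 (dt=0.01): k1=(1.040, -3.637), k2=(1.022, -3.615), k3=(1.022, -3.615), k4=(1.004, -3.593); state += dt/6·(k1+2k2+2k3+k4)
t=0.010: state=(2.350, 1.004)
t=0.020: state=(2.360, 0.968)
t=0.030: state=(2.370, 0.933)
continuing one RK4 step at a time; state shown every 50 steps (Δt=0.5):
t=0.500: state=(2.471, -0.443)
t=1.000: state=(1.872, -2.048)
t=1.500: state=(0.406, -3.569)
t=2.000: state=(-1.161, -2.208)
t=2.500: state=(-1.647, 0.221)
t=3.000: state=(-1.001, 2.263)
t=3.500: state=(0.332, 2.589)
t=4.000: state=(1.187, 0.657)
t=4.500: state=(0.979, -1.401)
t=5.000: state=(-0.009, -2.200)
t=5.500: state=(-0.847, -0.900)
t=6.000: state=(-0.829, 0.924)
t=6.500: state=(-0.087, 1.767)
t=7.000: state=(0.630, 0.857)
t=7.500: state=(0.670, -0.668)
t=8.000: state=(0.095, -1.409)
t=8.500: state=(-0.488, -0.720)
t=9.000: state=(-0.532, 0.526)
t=9.360: state=(-0.228, 1.074)
largest grid value and its neighbours: theta(0.330)=2.50668, theta(0.340)=2.50674, theta(0.350)=2.50652
parabola through these three points peaks at t≈0.337 with theta≈2.50675

max theta = 2.507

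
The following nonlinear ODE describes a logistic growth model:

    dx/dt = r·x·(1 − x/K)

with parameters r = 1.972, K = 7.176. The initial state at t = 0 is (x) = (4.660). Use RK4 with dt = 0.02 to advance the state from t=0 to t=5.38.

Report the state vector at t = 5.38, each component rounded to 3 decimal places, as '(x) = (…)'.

t=0.000: state=(4.660)
step 1 (dt=0.02): k1=(3.222), k2=(3.203), k3=(3.203), k4=(3.183); state += dt/6·(k1+2k2+2k3+k4)
t=0.020: state=(4.724)
t=0.040: state=(4.787)
t=0.060: state=(4.850)
continuing one RK4 step at a time; state shown every 10 steps (Δt=0.2):
t=0.200: state=(5.261)
t=0.400: state=(5.762)
t=0.600: state=(6.158)
t=0.800: state=(6.456)
t=1.000: state=(6.674)
t=1.200: state=(6.830)
t=1.400: state=(6.939)
t=1.600: state=(7.015)
t=1.800: state=(7.066)
t=2.000: state=(7.102)
t=2.200: state=(7.126)
t=2.400: state=(7.142)
t=2.600: state=(7.153)
t=2.800: state=(7.161)
t=3.000: state=(7.166)
t=3.200: state=(7.169)
t=3.400: state=(7.171)
t=3.600: state=(7.173)
t=3.800: state=(7.174)
t=4.000: state=(7.175)
t=4.200: state=(7.175)
t=4.400: state=(7.175)
t=4.600: state=(7.176)
t=4.800: state=(7.176)
t=5.000: state=(7.176)
t=5.200: state=(7.176)
t=5.380: state=(7.176)

(x) = (7.176)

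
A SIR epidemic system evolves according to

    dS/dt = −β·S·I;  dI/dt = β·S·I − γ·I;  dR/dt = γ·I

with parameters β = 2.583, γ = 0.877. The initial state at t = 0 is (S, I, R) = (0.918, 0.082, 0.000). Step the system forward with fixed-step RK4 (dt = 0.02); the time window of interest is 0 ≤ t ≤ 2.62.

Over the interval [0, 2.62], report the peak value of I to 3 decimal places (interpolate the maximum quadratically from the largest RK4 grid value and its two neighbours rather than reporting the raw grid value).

t=0.000: state=(0.918, 0.082, 0.000)
step 1 (dt=0.02): k1=(-0.194, 0.123, 0.072), k2=(-0.197, 0.124, 0.073), k3=(-0.197, 0.124, 0.073), k4=(-0.199, 0.125, 0.074); state += dt/6·(k1+2k2+2k3+k4)
t=0.020: state=(0.914, 0.084, 0.001)
t=0.040: state=(0.910, 0.087, 0.003)
t=0.060: state=(0.906, 0.090, 0.005)
continuing one RK4 step at a time; state shown every 5 steps (Δt=0.1):
t=0.100: state=(0.897, 0.095, 0.008)
t=0.200: state=(0.874, 0.109, 0.017)
t=0.300: state=(0.848, 0.125, 0.027)
t=0.400: state=(0.819, 0.142, 0.039)
t=0.500: state=(0.788, 0.160, 0.052)
t=0.600: state=(0.754, 0.179, 0.067)
t=0.700: state=(0.718, 0.199, 0.083)
t=0.800: state=(0.681, 0.218, 0.102)
t=0.900: state=(0.642, 0.237, 0.122)
t=1.000: state=(0.602, 0.255, 0.143)
t=1.100: state=(0.563, 0.271, 0.166)
t=1.200: state=(0.524, 0.286, 0.191)
t=1.300: state=(0.486, 0.298, 0.216)
t=1.400: state=(0.449, 0.308, 0.243)
t=1.500: state=(0.414, 0.316, 0.270)
t=1.600: state=(0.381, 0.320, 0.298)
t=1.700: state=(0.351, 0.323, 0.326)
t=1.800: state=(0.323, 0.322, 0.355)
t=1.900: state=(0.297, 0.320, 0.383)
t=2.000: state=(0.274, 0.315, 0.411)
t=2.100: state=(0.253, 0.309, 0.438)
t=2.200: state=(0.233, 0.302, 0.465)
t=2.300: state=(0.216, 0.293, 0.491)
t=2.400: state=(0.201, 0.283, 0.516)
t=2.500: state=(0.187, 0.273, 0.541)
t=2.600: state=(0.174, 0.262, 0.564)
t=2.620: state=(0.172, 0.259, 0.569)
largest grid value and its neighbours: I(1.720)=0.32272, I(1.740)=0.32276, I(1.760)=0.32272
parabola through these three points peaks at t≈1.740 with I≈0.32276

max I = 0.323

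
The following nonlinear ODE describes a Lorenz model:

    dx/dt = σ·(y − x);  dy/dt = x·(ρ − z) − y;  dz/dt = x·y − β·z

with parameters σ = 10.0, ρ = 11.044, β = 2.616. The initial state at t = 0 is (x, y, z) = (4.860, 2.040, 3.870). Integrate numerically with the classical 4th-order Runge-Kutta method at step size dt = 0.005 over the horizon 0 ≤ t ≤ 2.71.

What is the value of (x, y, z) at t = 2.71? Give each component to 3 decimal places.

t=0.000: state=(4.860, 2.040, 3.870)
step 1 (dt=0.005): k1=(-28.200, 32.826, -0.210), k2=(-26.674, 32.240, 0.041), k3=(-26.727, 32.266, 0.041), k4=(-25.250, 31.705, 0.280); state += dt/6·(k1+2k2+2k3+k4)
t=0.005: state=(4.726, 2.201, 3.870)
t=0.010: state=(4.607, 2.357, 3.873)
t=0.015: state=(4.501, 2.508, 3.877)
continuing one RK4 step at a time; state shown every 20 steps (Δt=0.1):
t=0.100: state=(4.087, 4.660, 4.248)
t=0.200: state=(5.286, 6.917, 5.671)
t=0.300: state=(6.988, 8.549, 8.671)
t=0.400: state=(7.925, 8.032, 12.360)
t=0.500: state=(7.103, 5.498, 14.091)
t=0.600: state=(5.229, 3.348, 13.185)
t=0.700: state=(3.675, 2.515, 11.240)
t=0.800: state=(2.910, 2.507, 9.349)
t=0.900: state=(2.793, 2.932, 7.863)
t=1.000: state=(3.144, 3.694, 6.909)
t=1.100: state=(3.877, 4.784, 6.628)
t=1.200: state=(4.923, 6.075, 7.225)
t=1.300: state=(6.062, 7.102, 8.811)
t=1.400: state=(6.798, 7.132, 10.919)
t=1.500: state=(6.634, 5.994, 12.359)
t=1.600: state=(5.693, 4.577, 12.369)
t=1.700: state=(4.632, 3.710, 11.361)
t=1.800: state=(3.939, 3.487, 10.068)
t=1.900: state=(3.720, 3.721, 8.942)
t=2.000: state=(3.910, 4.273, 8.214)
t=2.100: state=(4.414, 5.040, 8.028)
t=2.200: state=(5.111, 5.845, 8.479)
t=2.300: state=(5.792, 6.368, 9.498)
t=2.400: state=(6.162, 6.289, 10.694)
t=2.500: state=(6.022, 5.634, 11.461)
t=2.600: state=(5.477, 4.834, 11.465)
t=2.700: state=(4.853, 4.295, 10.875)
t=2.710: state=(4.798, 4.262, 10.798)

(x, y, z) = (4.798, 4.262, 10.798)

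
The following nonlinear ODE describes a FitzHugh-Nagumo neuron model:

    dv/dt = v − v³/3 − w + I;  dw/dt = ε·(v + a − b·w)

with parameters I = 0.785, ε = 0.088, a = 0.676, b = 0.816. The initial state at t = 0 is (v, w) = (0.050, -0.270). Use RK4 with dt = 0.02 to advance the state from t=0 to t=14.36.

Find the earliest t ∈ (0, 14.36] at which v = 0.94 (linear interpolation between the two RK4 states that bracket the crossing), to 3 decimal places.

t=0.000: state=(0.050, -0.270)
step 1 (dt=0.02): k1=(1.105, 0.083), k2=(1.115, 0.084), k3=(1.115, 0.084), k4=(1.125, 0.085); state += dt/6·(k1+2k2+2k3+k4)
t=0.020: state=(0.072, -0.268)
t=0.040: state=(0.095, -0.267)
t=0.060: state=(0.118, -0.265)
continuing one RK4 step at a time; state shown every 25 steps (Δt=0.5):
t=0.500: state=(0.734, -0.215)
t=0.620: state=(0.930, -0.197)
next step: t=0.640: state=(0.963, -0.194) — v has crossed 0.94
linear interpolation between t=0.620 (0.92981) and t=0.640 (0.96270) → t≈0.626

t = 0.626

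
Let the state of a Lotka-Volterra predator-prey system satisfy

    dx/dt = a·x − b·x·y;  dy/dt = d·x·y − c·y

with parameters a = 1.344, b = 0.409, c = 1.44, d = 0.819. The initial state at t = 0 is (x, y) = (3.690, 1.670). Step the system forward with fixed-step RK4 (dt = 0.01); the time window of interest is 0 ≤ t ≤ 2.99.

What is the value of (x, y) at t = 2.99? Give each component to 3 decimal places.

(x, y) = (0.663, 1.652)

t=0.000: state=(3.690, 1.670)
step 1 (dt=0.01): k1=(2.439, 2.642), k2=(2.427, 2.680), k3=(2.427, 2.680), k4=(2.414, 2.718); state += dt/6·(k1+2k2+2k3+k4)
t=0.010: state=(3.714, 1.697)
t=0.020: state=(3.738, 1.724)
t=0.030: state=(3.762, 1.753)
continuing one RK4 step at a time; state shown every 10 steps (Δt=0.1):
t=0.100: state=(3.919, 1.975)
t=0.200: state=(4.102, 2.376)
t=0.300: state=(4.215, 2.894)
t=0.400: state=(4.228, 3.544)
t=0.500: state=(4.120, 4.323)
t=0.600: state=(3.879, 5.198)
t=0.700: state=(3.522, 6.099)
t=0.800: state=(3.085, 6.924)
t=0.900: state=(2.622, 7.574)
t=1.000: state=(2.180, 7.981)
t=1.100: state=(1.792, 8.128)
t=1.200: state=(1.472, 8.040)
t=1.300: state=(1.218, 7.769)
t=1.400: state=(1.022, 7.370)
t=1.500: state=(0.873, 6.895)
t=1.600: state=(0.761, 6.382)
t=1.700: state=(0.678, 5.860)
t=1.800: state=(0.616, 5.350)
t=1.900: state=(0.572, 4.863)
t=2.000: state=(0.542, 4.407)
t=2.100: state=(0.522, 3.985)
t=2.200: state=(0.511, 3.600)
t=2.300: state=(0.508, 3.250)
t=2.400: state=(0.512, 2.934)
t=2.500: state=(0.523, 2.650)
t=2.600: state=(0.540, 2.397)
t=2.700: state=(0.562, 2.171)
t=2.800: state=(0.591, 1.971)
t=2.900: state=(0.626, 1.793)
t=2.990: state=(0.663, 1.652)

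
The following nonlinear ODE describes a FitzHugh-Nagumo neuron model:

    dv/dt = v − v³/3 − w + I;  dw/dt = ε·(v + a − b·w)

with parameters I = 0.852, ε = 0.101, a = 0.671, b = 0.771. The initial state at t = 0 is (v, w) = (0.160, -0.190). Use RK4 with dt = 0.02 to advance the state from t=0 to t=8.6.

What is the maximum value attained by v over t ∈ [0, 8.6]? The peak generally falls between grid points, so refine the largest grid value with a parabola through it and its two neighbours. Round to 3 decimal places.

max v = 1.986

t=0.000: state=(0.160, -0.190)
step 1 (dt=0.02): k1=(1.201, 0.099), k2=(1.211, 0.100), k3=(1.211, 0.100), k4=(1.222, 0.101); state += dt/6·(k1+2k2+2k3+k4)
t=0.020: state=(0.184, -0.188)
t=0.040: state=(0.209, -0.186)
t=0.060: state=(0.234, -0.184)
continuing one RK4 step at a time; state shown every 25 steps (Δt=0.5):
t=0.500: state=(0.885, -0.124)
t=1.000: state=(1.614, -0.023)
t=1.500: state=(1.933, 0.100)
t=2.000: state=(1.986, 0.227)
t=2.500: state=(1.966, 0.350)
t=3.000: state=(1.929, 0.466)
t=3.500: state=(1.889, 0.576)
t=4.000: state=(1.848, 0.680)
t=4.500: state=(1.806, 0.778)
t=5.000: state=(1.764, 0.870)
t=5.500: state=(1.722, 0.956)
t=6.000: state=(1.680, 1.037)
t=6.500: state=(1.637, 1.113)
t=7.000: state=(1.594, 1.184)
t=7.500: state=(1.550, 1.249)
t=8.000: state=(1.505, 1.311)
t=8.500: state=(1.460, 1.367)
t=8.600: state=(1.450, 1.378)
largest grid value and its neighbours: v(1.980)=1.98612, v(2.000)=1.98615, v(2.020)=1.98609
parabola through these three points peaks at t≈1.996 with v≈1.98616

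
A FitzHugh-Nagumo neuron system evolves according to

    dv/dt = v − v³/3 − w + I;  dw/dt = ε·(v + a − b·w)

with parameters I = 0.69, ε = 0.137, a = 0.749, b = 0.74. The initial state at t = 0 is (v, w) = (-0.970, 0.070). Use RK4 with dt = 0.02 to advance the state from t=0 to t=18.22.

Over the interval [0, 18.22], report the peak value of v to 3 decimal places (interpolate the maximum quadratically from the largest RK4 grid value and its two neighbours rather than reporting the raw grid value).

t=0.000: state=(-0.970, 0.070)
step 1 (dt=0.02): k1=(-0.046, -0.037), k2=(-0.045, -0.037), k3=(-0.045, -0.037), k4=(-0.045, -0.037); state += dt/6·(k1+2k2+2k3+k4)
t=0.020: state=(-0.971, 0.069)
t=0.040: state=(-0.972, 0.069)
t=0.060: state=(-0.973, 0.068)
continuing one RK4 step at a time; state shown every 50 steps (Δt=1):
t=1.000: state=(-0.998, 0.032)
t=2.000: state=(-0.988, -0.003)
t=3.000: state=(-0.946, -0.031)
t=4.000: state=(-0.873, -0.050)
t=5.000: state=(-0.766, -0.054)
t=6.000: state=(-0.607, -0.042)
t=7.000: state=(-0.337, -0.003)
t=8.000: state=(0.228, 0.083)
t=9.000: state=(1.282, 0.270)
t=10.000: state=(1.763, 0.551)
t=11.000: state=(1.717, 0.824)
t=12.000: state=(1.597, 1.058)
t=13.000: state=(1.462, 1.253)
t=14.000: state=(1.311, 1.410)
t=15.000: state=(1.136, 1.531)
t=16.000: state=(0.911, 1.615)
t=17.000: state=(0.565, 1.655)
t=18.000: state=(-0.150, 1.626)
t=18.220: state=(-0.413, 1.604)
largest grid value and its neighbours: v(10.200)=1.77022, v(10.220)=1.77022, v(10.240)=1.77012
parabola through these three points peaks at t≈10.211 with v≈1.77023

max v = 1.770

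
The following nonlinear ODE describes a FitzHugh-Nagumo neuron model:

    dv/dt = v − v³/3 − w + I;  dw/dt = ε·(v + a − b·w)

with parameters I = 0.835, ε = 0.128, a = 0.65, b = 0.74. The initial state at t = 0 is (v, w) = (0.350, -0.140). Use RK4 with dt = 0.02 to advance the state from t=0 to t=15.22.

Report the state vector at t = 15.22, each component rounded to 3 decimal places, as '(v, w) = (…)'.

t=0.000: state=(0.350, -0.140)
step 1 (dt=0.02): k1=(1.311, 0.141), k2=(1.321, 0.143), k3=(1.321, 0.143), k4=(1.331, 0.144); state += dt/6·(k1+2k2+2k3+k4)
t=0.020: state=(0.376, -0.137)
t=0.040: state=(0.403, -0.134)
t=0.060: state=(0.430, -0.131)
continuing one RK4 step at a time; state shown every 25 steps (Δt=0.5):
t=0.500: state=(1.095, -0.048)
t=1.000: state=(1.708, 0.084)
t=1.500: state=(1.922, 0.236)
t=2.000: state=(1.939, 0.387)
t=2.500: state=(1.903, 0.530)
t=3.000: state=(1.855, 0.664)
t=3.500: state=(1.803, 0.788)
t=4.000: state=(1.751, 0.903)
t=4.500: state=(1.697, 1.010)
t=5.000: state=(1.643, 1.108)
t=5.500: state=(1.588, 1.198)
t=6.000: state=(1.532, 1.281)
t=6.500: state=(1.475, 1.357)
t=7.000: state=(1.416, 1.425)
t=7.500: state=(1.355, 1.486)
t=8.000: state=(1.291, 1.541)
t=8.500: state=(1.223, 1.589)
t=9.000: state=(1.150, 1.630)
t=9.500: state=(1.070, 1.665)
t=10.000: state=(0.981, 1.692)
t=10.500: state=(0.877, 1.713)
t=11.000: state=(0.752, 1.725)
t=11.500: state=(0.591, 1.728)
t=12.000: state=(0.370, 1.719)
t=12.500: state=(0.038, 1.694)
t=13.000: state=(-0.477, 1.643)
t=13.500: state=(-1.162, 1.557)
t=14.000: state=(-1.690, 1.434)
t=14.500: state=(-1.875, 1.296)
t=15.000: state=(-1.891, 1.158)
t=15.220: state=(-1.879, 1.100)

(v, w) = (-1.879, 1.100)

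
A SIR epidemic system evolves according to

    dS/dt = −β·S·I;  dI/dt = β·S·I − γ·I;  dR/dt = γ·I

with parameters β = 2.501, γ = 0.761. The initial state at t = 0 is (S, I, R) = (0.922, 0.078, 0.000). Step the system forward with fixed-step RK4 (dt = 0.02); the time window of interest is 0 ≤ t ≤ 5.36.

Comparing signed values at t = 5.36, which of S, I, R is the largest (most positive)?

t=0.000: state=(0.922, 0.078, 0.000)
step 1 (dt=0.02): k1=(-0.180, 0.121, 0.059), k2=(-0.182, 0.122, 0.060), k3=(-0.182, 0.122, 0.060), k4=(-0.185, 0.124, 0.061); state += dt/6·(k1+2k2+2k3+k4)
t=0.020: state=(0.918, 0.080, 0.001)
t=0.040: state=(0.915, 0.083, 0.002)
t=0.060: state=(0.911, 0.086, 0.004)
continuing one RK4 step at a time; state shown every 10 steps (Δt=0.2):
t=0.200: state=(0.881, 0.105, 0.014)
t=0.400: state=(0.829, 0.139, 0.032)
t=0.600: state=(0.766, 0.178, 0.056)
t=0.800: state=(0.694, 0.220, 0.087)
t=1.000: state=(0.615, 0.262, 0.123)
t=1.200: state=(0.534, 0.300, 0.166)
t=1.400: state=(0.456, 0.330, 0.214)
t=1.600: state=(0.385, 0.349, 0.266)
t=1.800: state=(0.322, 0.358, 0.320)
t=2.000: state=(0.269, 0.356, 0.374)
t=2.200: state=(0.226, 0.346, 0.428)
t=2.400: state=(0.191, 0.330, 0.479)
t=2.600: state=(0.163, 0.309, 0.528)
t=2.800: state=(0.140, 0.287, 0.573)
t=3.000: state=(0.122, 0.263, 0.615)
t=3.200: state=(0.108, 0.239, 0.653)
t=3.400: state=(0.096, 0.216, 0.688)
t=3.600: state=(0.087, 0.194, 0.719)
t=3.800: state=(0.079, 0.174, 0.747)
t=4.000: state=(0.073, 0.155, 0.772)
t=4.200: state=(0.068, 0.138, 0.794)
t=4.400: state=(0.063, 0.122, 0.814)
t=4.600: state=(0.060, 0.108, 0.832)
t=4.800: state=(0.057, 0.096, 0.847)
t=5.000: state=(0.054, 0.085, 0.861)
t=5.200: state=(0.052, 0.075, 0.873)
t=5.360: state=(0.051, 0.067, 0.882)
compare at T: S=0.051, I=0.067, R=0.882

largest component: R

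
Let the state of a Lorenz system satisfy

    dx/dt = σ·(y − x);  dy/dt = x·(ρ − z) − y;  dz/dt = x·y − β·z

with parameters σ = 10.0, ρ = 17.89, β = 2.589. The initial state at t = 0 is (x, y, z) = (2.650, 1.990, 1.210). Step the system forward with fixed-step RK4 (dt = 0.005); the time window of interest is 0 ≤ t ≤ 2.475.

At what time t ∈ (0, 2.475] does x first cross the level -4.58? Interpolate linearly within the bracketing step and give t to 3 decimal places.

t = 0.984

t=0.000: state=(2.650, 1.990, 1.210)
step 1 (dt=0.005): k1=(-6.600, 42.212, 2.141), k2=(-5.380, 41.817, 2.372), k3=(-5.420, 41.867, 2.374), k4=(-4.236, 41.519, 2.605); state += dt/6·(k1+2k2+2k3+k4)
t=0.005: state=(2.623, 2.199, 1.222)
t=0.010: state=(2.607, 2.406, 1.236)
t=0.015: state=(2.603, 2.610, 1.253)
continuing one RK4 step at a time; state shown every 20 steps (Δt=0.1):
t=0.100: state=(3.793, 6.415, 2.075)
t=0.200: state=(7.806, 13.143, 6.651)
t=0.300: state=(13.036, 16.409, 20.217)
t=0.400: state=(11.305, 4.846, 28.435)
t=0.500: state=(4.233, -1.735, 22.616)
t=0.600: state=(0.248, -2.059, 17.129)
t=0.700: state=(-1.181, -2.063, 13.331)
t=0.800: state=(-1.964, -2.790, 10.627)
t=0.900: state=(-3.042, -4.458, 8.995)
t=0.980: state=(-4.484, -6.716, 8.829)
next step: t=0.985: state=(-4.597, -6.887, 8.869) — x has crossed -4.58
linear interpolation between t=0.980 (-4.48377) and t=0.985 (-4.59682) → t≈0.984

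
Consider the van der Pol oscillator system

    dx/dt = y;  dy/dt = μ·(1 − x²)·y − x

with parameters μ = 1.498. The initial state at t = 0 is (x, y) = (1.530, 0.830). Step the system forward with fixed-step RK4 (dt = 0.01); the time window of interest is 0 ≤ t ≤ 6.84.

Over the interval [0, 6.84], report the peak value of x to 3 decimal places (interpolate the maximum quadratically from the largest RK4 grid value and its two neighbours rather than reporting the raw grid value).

t=0.000: state=(1.530, 0.830)
step 1 (dt=0.01): k1=(0.830, -3.197), k2=(0.814, -3.185), k3=(0.814, -3.184), k4=(0.798, -3.171); state += dt/6·(k1+2k2+2k3+k4)
t=0.010: state=(1.538, 0.798)
t=0.020: state=(1.546, 0.767)
t=0.030: state=(1.553, 0.735)
continuing one RK4 step at a time; state shown every 25 steps (Δt=0.25):
t=0.250: state=(1.648, 0.160)
t=0.500: state=(1.635, -0.220)
t=0.750: state=(1.552, -0.428)
t=1.000: state=(1.426, -0.572)
t=1.250: state=(1.266, -0.713)
t=1.500: state=(1.066, -0.897)
t=1.750: state=(0.810, -1.177)
t=2.000: state=(0.462, -1.643)
t=2.250: state=(-0.036, -2.398)
t=2.500: state=(-0.741, -3.158)
t=2.750: state=(-1.495, -2.538)
t=3.000: state=(-1.918, -0.883)
t=3.250: state=(-2.009, 0.004)
t=3.500: state=(-1.964, 0.303)
t=3.750: state=(-1.873, 0.415)
t=4.000: state=(-1.760, 0.482)
t=4.250: state=(-1.632, 0.546)
t=4.500: state=(-1.486, 0.623)
t=4.750: state=(-1.318, 0.730)
t=5.000: state=(-1.117, 0.889)
t=5.250: state=(-0.865, 1.143)
t=5.500: state=(-0.531, 1.572)
t=5.750: state=(-0.055, 2.287)
t=6.000: state=(0.626, 3.118)
t=6.250: state=(1.404, 2.768)
t=6.500: state=(1.889, 1.091)
t=6.750: state=(2.014, 0.071)
t=6.840: state=(2.012, -0.102)
largest grid value and its neighbours: x(6.770)=2.01503, x(6.780)=2.01518, x(6.790)=2.01513
parabola through these three points peaks at t≈6.783 with x≈2.01519

max x = 2.015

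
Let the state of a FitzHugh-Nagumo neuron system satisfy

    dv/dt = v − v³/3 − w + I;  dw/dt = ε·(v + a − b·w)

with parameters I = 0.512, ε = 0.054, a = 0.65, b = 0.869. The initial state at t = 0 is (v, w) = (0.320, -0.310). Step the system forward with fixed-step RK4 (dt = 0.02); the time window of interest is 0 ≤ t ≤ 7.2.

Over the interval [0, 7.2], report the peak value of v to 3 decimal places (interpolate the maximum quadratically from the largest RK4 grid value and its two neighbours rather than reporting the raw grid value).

max v = 1.962

t=0.000: state=(0.320, -0.310)
step 1 (dt=0.02): k1=(1.131, 0.067), k2=(1.141, 0.068), k3=(1.141, 0.068), k4=(1.150, 0.068); state += dt/6·(k1+2k2+2k3+k4)
t=0.020: state=(0.343, -0.309)
t=0.040: state=(0.366, -0.307)
t=0.060: state=(0.390, -0.306)
continuing one RK4 step at a time; state shown every 25 steps (Δt=0.5):
t=0.500: state=(0.985, -0.268)
t=1.000: state=(1.615, -0.210)
t=1.500: state=(1.898, -0.140)
t=2.000: state=(1.960, -0.067)
t=2.500: state=(1.956, 0.004)
t=3.000: state=(1.936, 0.073)
t=3.500: state=(1.913, 0.140)
t=4.000: state=(1.888, 0.205)
t=4.500: state=(1.864, 0.268)
t=5.000: state=(1.839, 0.328)
t=5.500: state=(1.814, 0.387)
t=6.000: state=(1.789, 0.443)
t=6.500: state=(1.764, 0.498)
t=7.000: state=(1.738, 0.550)
t=7.200: state=(1.728, 0.571)
largest grid value and its neighbours: v(2.140)=1.96221, v(2.160)=1.96225, v(2.180)=1.96222
parabola through these three points peaks at t≈2.161 with v≈1.96225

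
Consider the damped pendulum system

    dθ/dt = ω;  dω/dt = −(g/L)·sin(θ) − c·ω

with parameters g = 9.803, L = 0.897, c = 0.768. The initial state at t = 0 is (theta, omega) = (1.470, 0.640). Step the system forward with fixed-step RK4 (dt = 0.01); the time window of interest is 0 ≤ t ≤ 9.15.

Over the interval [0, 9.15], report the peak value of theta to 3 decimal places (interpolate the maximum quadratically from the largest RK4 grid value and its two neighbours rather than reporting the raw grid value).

max theta = 1.488

t=0.000: state=(1.470, 0.640)
step 1 (dt=0.01): k1=(0.640, -11.365), k2=(0.583, -11.325), k3=(0.583, -11.324), k4=(0.527, -11.284); state += dt/6·(k1+2k2+2k3+k4)
t=0.010: state=(1.476, 0.527)
t=0.020: state=(1.481, 0.414)
t=0.030: state=(1.484, 0.303)
continuing one RK4 step at a time; state shown every 50 steps (Δt=0.5):
t=0.500: state=(0.577, -3.586)
t=1.000: state=(-0.885, -1.155)
t=1.500: state=(-0.431, 2.414)
t=2.000: state=(0.590, 0.845)
t=2.500: state=(0.268, -1.693)
t=3.000: state=(-0.415, -0.485)
t=3.500: state=(-0.148, 1.198)
t=4.000: state=(0.295, 0.225)
t=4.500: state=(0.071, -0.840)
t=5.000: state=(-0.208, -0.066)
t=5.500: state=(-0.025, 0.580)
t=6.000: state=(0.144, -0.019)
t=6.500: state=(0.001, -0.393)
t=7.000: state=(-0.098, 0.058)
t=7.500: state=(0.011, 0.261)
t=8.000: state=(0.066, -0.070)
t=8.500: state=(-0.015, -0.170)
t=9.000: state=(-0.043, 0.067)
t=9.150: state=(-0.029, 0.116)
largest grid value and its neighbours: theta(0.050)=1.48796, theta(0.060)=1.48824, theta(0.070)=1.48742
parabola through these three points peaks at t≈0.058 with theta≈1.48827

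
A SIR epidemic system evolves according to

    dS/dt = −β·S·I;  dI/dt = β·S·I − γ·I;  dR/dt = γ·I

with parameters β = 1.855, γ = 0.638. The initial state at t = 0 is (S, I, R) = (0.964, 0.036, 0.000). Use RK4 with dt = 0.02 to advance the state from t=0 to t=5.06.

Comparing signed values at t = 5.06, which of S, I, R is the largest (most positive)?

t=0.000: state=(0.964, 0.036, 0.000)
step 1 (dt=0.02): k1=(-0.064, 0.041, 0.023), k2=(-0.065, 0.042, 0.023), k3=(-0.065, 0.042, 0.023), k4=(-0.066, 0.042, 0.024); state += dt/6·(k1+2k2+2k3+k4)
t=0.020: state=(0.963, 0.037, 0.000)
t=0.040: state=(0.961, 0.038, 0.001)
t=0.060: state=(0.960, 0.039, 0.001)
continuing one RK4 step at a time; state shown every 10 steps (Δt=0.2):
t=0.200: state=(0.950, 0.045, 0.005)
t=0.400: state=(0.932, 0.056, 0.012)
t=0.600: state=(0.910, 0.070, 0.020)
t=0.800: state=(0.885, 0.086, 0.030)
t=1.000: state=(0.854, 0.104, 0.042)
t=1.200: state=(0.818, 0.125, 0.056)
t=1.400: state=(0.778, 0.148, 0.074)
t=1.600: state=(0.733, 0.173, 0.094)
t=1.800: state=(0.684, 0.198, 0.118)
t=2.000: state=(0.633, 0.222, 0.145)
t=2.200: state=(0.580, 0.245, 0.174)
t=2.400: state=(0.528, 0.265, 0.207)
t=2.600: state=(0.477, 0.281, 0.242)
t=2.800: state=(0.429, 0.293, 0.279)
t=3.000: state=(0.384, 0.299, 0.316)
t=3.200: state=(0.344, 0.302, 0.355)
t=3.400: state=(0.307, 0.299, 0.393)
t=3.600: state=(0.275, 0.294, 0.431)
t=3.800: state=(0.247, 0.285, 0.468)
t=4.000: state=(0.223, 0.273, 0.504)
t=4.200: state=(0.202, 0.260, 0.538)
t=4.400: state=(0.184, 0.246, 0.570)
t=4.600: state=(0.168, 0.231, 0.601)
t=4.800: state=(0.155, 0.216, 0.629)
t=5.000: state=(0.143, 0.201, 0.656)
t=5.060: state=(0.140, 0.197, 0.663)
compare at T: S=0.140, I=0.197, R=0.663

largest component: R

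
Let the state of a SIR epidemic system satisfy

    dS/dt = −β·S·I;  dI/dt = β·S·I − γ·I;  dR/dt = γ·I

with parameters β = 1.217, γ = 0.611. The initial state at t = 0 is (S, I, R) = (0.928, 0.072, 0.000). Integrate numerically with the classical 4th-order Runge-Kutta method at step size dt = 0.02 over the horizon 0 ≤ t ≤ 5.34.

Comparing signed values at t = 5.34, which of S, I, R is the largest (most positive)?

largest component: R

t=0.000: state=(0.928, 0.072, 0.000)
step 1 (dt=0.02): k1=(-0.081, 0.037, 0.044), k2=(-0.082, 0.037, 0.044), k3=(-0.082, 0.037, 0.044), k4=(-0.082, 0.038, 0.044); state += dt/6·(k1+2k2+2k3+k4)
t=0.020: state=(0.926, 0.073, 0.001)
t=0.040: state=(0.925, 0.074, 0.002)
t=0.060: state=(0.923, 0.074, 0.003)
continuing one RK4 step at a time; state shown every 10 steps (Δt=0.2):
t=0.200: state=(0.911, 0.080, 0.009)
t=0.400: state=(0.893, 0.088, 0.019)
t=0.600: state=(0.873, 0.096, 0.031)
t=0.800: state=(0.852, 0.105, 0.043)
t=1.000: state=(0.829, 0.114, 0.056)
t=1.200: state=(0.806, 0.123, 0.071)
t=1.400: state=(0.781, 0.132, 0.087)
t=1.600: state=(0.755, 0.141, 0.103)
t=1.800: state=(0.729, 0.150, 0.121)
t=2.000: state=(0.702, 0.158, 0.140)
t=2.200: state=(0.675, 0.165, 0.160)
t=2.400: state=(0.648, 0.172, 0.180)
t=2.600: state=(0.621, 0.177, 0.202)
t=2.800: state=(0.595, 0.182, 0.224)
t=3.000: state=(0.568, 0.185, 0.246)
t=3.200: state=(0.543, 0.188, 0.269)
t=3.400: state=(0.519, 0.189, 0.292)
t=3.600: state=(0.495, 0.189, 0.315)
t=3.800: state=(0.473, 0.189, 0.338)
t=4.000: state=(0.452, 0.187, 0.361)
t=4.200: state=(0.432, 0.184, 0.384)
t=4.400: state=(0.413, 0.181, 0.406)
t=4.600: state=(0.396, 0.176, 0.428)
t=4.800: state=(0.379, 0.172, 0.449)
t=5.000: state=(0.364, 0.166, 0.470)
t=5.200: state=(0.350, 0.160, 0.490)
t=5.340: state=(0.341, 0.156, 0.503)
compare at T: S=0.341, I=0.156, R=0.503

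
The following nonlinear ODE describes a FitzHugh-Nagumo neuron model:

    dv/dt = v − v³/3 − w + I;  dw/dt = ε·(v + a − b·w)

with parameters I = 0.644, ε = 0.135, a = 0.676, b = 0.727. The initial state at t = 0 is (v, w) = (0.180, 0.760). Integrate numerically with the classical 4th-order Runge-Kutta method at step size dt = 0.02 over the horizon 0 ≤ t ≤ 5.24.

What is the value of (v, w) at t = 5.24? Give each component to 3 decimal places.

(v, w) = (1.065, 1.144)

t=0.000: state=(0.180, 0.760)
step 1 (dt=0.02): k1=(0.062, 0.041), k2=(0.062, 0.041), k3=(0.062, 0.041), k4=(0.062, 0.041); state += dt/6·(k1+2k2+2k3+k4)
t=0.020: state=(0.181, 0.761)
t=0.040: state=(0.182, 0.762)
t=0.060: state=(0.184, 0.762)
continuing one RK4 step at a time; state shown every 10 steps (Δt=0.2):
t=0.200: state=(0.193, 0.768)
t=0.400: state=(0.206, 0.777)
t=0.600: state=(0.221, 0.785)
t=0.800: state=(0.237, 0.794)
t=1.000: state=(0.254, 0.804)
t=1.200: state=(0.273, 0.813)
t=1.400: state=(0.293, 0.823)
t=1.600: state=(0.315, 0.833)
t=1.800: state=(0.339, 0.844)
t=2.000: state=(0.366, 0.855)
t=2.200: state=(0.395, 0.866)
t=2.400: state=(0.426, 0.879)
t=2.600: state=(0.461, 0.891)
t=2.800: state=(0.499, 0.905)
t=3.000: state=(0.540, 0.919)
t=3.200: state=(0.583, 0.935)
t=3.400: state=(0.630, 0.951)
t=3.600: state=(0.679, 0.968)
t=3.800: state=(0.730, 0.986)
t=4.000: state=(0.782, 1.005)
t=4.200: state=(0.835, 1.025)
t=4.400: state=(0.886, 1.046)
t=4.600: state=(0.935, 1.068)
t=4.800: state=(0.981, 1.091)
t=5.000: state=(1.022, 1.115)
t=5.200: state=(1.059, 1.139)
t=5.240: state=(1.065, 1.144)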